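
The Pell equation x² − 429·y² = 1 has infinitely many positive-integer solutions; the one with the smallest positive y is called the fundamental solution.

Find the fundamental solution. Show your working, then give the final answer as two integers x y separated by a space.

√429 → a₀=20, period (1,2,2,9,1,12,1,9,2,2,1,40); ℓ=12 even so k=11
i=0: a=20 ⇒ p=20, q=1
…
i=2: a=2 ⇒ p=62, q=3
…
i=6: a=12 ⇒ p=19511, q=942
…
i=10: a=2 ⇒ p=1085636, q=52415
i=11: a=1 ⇒ p=1524095, q=73584
(x₁, y₁) = (1524095, 73584);  1524095² − 429·73584² = 1 ✓

1524095 73584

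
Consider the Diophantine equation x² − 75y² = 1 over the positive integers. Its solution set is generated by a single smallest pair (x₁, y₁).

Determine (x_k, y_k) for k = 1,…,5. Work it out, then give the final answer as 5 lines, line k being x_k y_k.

26 3
1351 156
70226 8109
3650401 421512
189750626 21910515

√75 → a₀=8, period (1,1,1,16); ℓ=4 even so k=3
k=0  a_k=8  p_k/q_k = 8/1
k=1  a_k=1  p_k/q_k = 9/1
k=2  a_k=1  p_k/q_k = 17/2
k=3  a_k=1  p_k/q_k = 26/3
fundamental: x₁=26, y₁=3  (since 676 − 75·9 = 1)
(x_2, y_2) = (26·26 + 75·3·3, 26·3 + 3·26) = (1351, 156)
(x_3, y_3) = (26·1351 + 75·3·156, 26·156 + 3·1351) = (70226, 8109)
(x_4, y_4) = (26·70226 + 75·3·8109, 26·8109 + 3·70226) = (3650401, 421512)
(x_5, y_5) = (26·3650401 + 75·3·421512, 26·421512 + 3·3650401) = (189750626, 21910515)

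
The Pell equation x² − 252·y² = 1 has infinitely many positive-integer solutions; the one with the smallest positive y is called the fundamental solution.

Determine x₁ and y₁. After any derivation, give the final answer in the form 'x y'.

127 8

√252 → a₀=15, period (1,6,1,30); ℓ=4 even so k=3
a_0=15:  p_0=15·1+0=15,  q_0=15·0+1=1
…
a_2=6:  p_2=6·16+15=111,  q_2=6·1+1=7
a_3=1:  p_3=1·111+16=127,  q_3=1·7+1=8
fundamental: x₁=127, y₁=8  (since 16129 − 252·64 = 1)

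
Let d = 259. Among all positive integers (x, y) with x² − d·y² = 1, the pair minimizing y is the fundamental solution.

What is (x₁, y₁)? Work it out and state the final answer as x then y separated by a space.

[16; 10,1,2,3,4,3,2,1,10,32] for √259; ℓ=10 ⇒ convergent index 9
i=0: a=16 ⇒ p=16, q=1
…
i=2: a=1 ⇒ p=177, q=11
…
i=4: a=3 ⇒ p=1722, q=107
i=5: a=4 ⇒ p=7403, q=460
…
i=8: a=1 ⇒ p=79196, q=4921
i=9: a=10 ⇒ p=847225, q=52644
→ (847225, 52644).  Check: 847225²=717790200625, 259·52644²=717790200624, difference 1.

847225 52644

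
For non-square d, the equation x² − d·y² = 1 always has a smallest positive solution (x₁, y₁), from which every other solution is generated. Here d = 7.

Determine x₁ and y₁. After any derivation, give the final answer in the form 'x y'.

d=7: √d = [2; 1,1,1,4] (ℓ=4, even), read p_3/q_3
i=0: a=2 ⇒ p=2, q=1
…
i=2: a=1 ⇒ p=5, q=2
i=3: a=1 ⇒ p=8, q=3
→ (8, 3).  Check: 8²=64, 7·3²=63, difference 1.

8 3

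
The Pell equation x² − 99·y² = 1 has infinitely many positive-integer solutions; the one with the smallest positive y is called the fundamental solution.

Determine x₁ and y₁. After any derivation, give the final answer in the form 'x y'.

[9; 1,18] for √99; ℓ=2 ⇒ convergent index 1
a_0=9:  p_0=9·1+0=9,  q_0=9·0+1=1
a_1=1:  p_1=1·9+1=10,  q_1=1·1+0=1
→ (10, 1).  Check: 10²=100, 99·1²=99, difference 1.

10 1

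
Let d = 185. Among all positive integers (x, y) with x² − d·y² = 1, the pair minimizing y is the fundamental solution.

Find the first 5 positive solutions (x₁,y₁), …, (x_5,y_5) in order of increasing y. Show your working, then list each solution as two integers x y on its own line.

9249 680
171088001 12578640
3164785833249 232679682040
58542208172352001 4304108745797280
1082913763607381481249 79617403347078403400

√185 → a₀=13, period (1,1,1,1,26); ℓ=5 odd so k=9
step 0: (13, 1)  from 13·(1,0) + (0,1)
step 1: (14, 1)  from 1·(13,1) + (1,0)
…
step 7: (3686, 271)  from 1·(1877,138) + (1809,133)
step 8: (5563, 409)  from 1·(3686,271) + (1877,138)
step 9: (9249, 680)  from 1·(5563,409) + (3686,271)
fundamental: x₁=9249, y₁=680  (since 85544001 − 185·462400 = 1)
n=2: (9249,680)∘(9249,680) = (9249·9249+185·680·680, 9249·680+680·9249) = (171088001,12578640)
n=3: (171088001,12578640)∘(9249,680) = (9249·171088001+185·680·12578640, 9249·12578640+680·171088001) = (3164785833249,232679682040)
n=4: (3164785833249,232679682040)∘(9249,680) = (9249·3164785833249+185·680·232679682040, 9249·232679682040+680·3164785833249) = (58542208172352001,4304108745797280)
n=5: (58542208172352001,4304108745797280)∘(9249,680) = (9249·58542208172352001+185·680·4304108745797280, 9249·4304108745797280+680·58542208172352001) = (1082913763607381481249,79617403347078403400)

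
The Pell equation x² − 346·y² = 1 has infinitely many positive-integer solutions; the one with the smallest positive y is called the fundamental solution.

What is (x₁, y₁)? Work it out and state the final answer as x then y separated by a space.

17299 930

d=346: √d = [18; 1,1,1,1,36] (ℓ=5, odd), read p_9/q_9
i=0: a=18 ⇒ p=18, q=1
…
i=2: a=1 ⇒ p=37, q=2
i=3: a=1 ⇒ p=56, q=3
…
i=6: a=1 ⇒ p=3497, q=188
…
i=8: a=1 ⇒ p=10398, q=559
i=9: a=1 ⇒ p=17299, q=930
(x₁, y₁) = (17299, 930);  17299² − 346·930² = 1 ✓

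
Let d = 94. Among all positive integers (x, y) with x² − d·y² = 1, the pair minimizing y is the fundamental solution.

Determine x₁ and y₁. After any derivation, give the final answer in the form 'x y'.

d=94: √d = [9; 1,2,3,1,1,…,2,1,18] (ℓ=16, even), read p_15/q_15
step 0: (9, 1)  from 9·(1,0) + (0,1)
…
step 6: (1241, 128)  from 5·(223,23) + (126,13)
step 7: (1464, 151)  from 1·(1241,128) + (223,23)
…
step 9: (14417, 1487)  from 1·(12953,1336) + (1464,151)
…
step 11: (99455, 10258)  from 1·(85038,8771) + (14417,1487)
step 12: (184493, 19029)  from 1·(99455,10258) + (85038,8771)
…
step 14: (1490361, 153719)  from 2·(652934,67345) + (184493,19029)
step 15: (2143295, 221064)  from 1·(1490361,153719) + (652934,67345)
→ (2143295, 221064).  Check: 2143295²=4593713457025, 94·221064²=4593713457024, difference 1.

2143295 221064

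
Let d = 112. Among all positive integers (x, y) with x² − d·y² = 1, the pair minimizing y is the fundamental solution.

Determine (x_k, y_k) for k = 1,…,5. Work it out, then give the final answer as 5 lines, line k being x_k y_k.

127 12
32257 3048
8193151 774180
2081028097 196638672
528572943487 49945448508

[10; 1,1,2,1,1,20] for √112; ℓ=6 ⇒ convergent index 5
step 0: (10, 1)  from 10·(1,0) + (0,1)
step 1: (11, 1)  from 1·(10,1) + (1,0)
step 2: (21, 2)  from 1·(11,1) + (10,1)
…
step 4: (74, 7)  from 1·(53,5) + (21,2)
step 5: (127, 12)  from 1·(74,7) + (53,5)
(x₁, y₁) = (127, 12);  127² − 112·12² = 1 ✓
k=2:  x_2 = 127·127+112·12·12 = 32257,  y_2 = 127·12+12·127 = 3048
k=3:  x_3 = 127·32257+112·12·3048 = 8193151,  y_3 = 127·3048+12·32257 = 774180
k=4:  x_4 = 127·8193151+112·12·774180 = 2081028097,  y_4 = 127·774180+12·8193151 = 196638672
k=5:  x_5 = 127·2081028097+112·12·196638672 = 528572943487,  y_5 = 127·196638672+12·2081028097 = 49945448508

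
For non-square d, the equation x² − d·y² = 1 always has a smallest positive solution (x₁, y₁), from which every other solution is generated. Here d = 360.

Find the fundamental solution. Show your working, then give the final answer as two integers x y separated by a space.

19 1

√360 = [18; 1,36, …], period ℓ=2 (even) → k=1
step 0: (18, 1)  from 18·(1,0) + (0,1)
step 1: (19, 1)  from 1·(18,1) + (1,0)
→ (19, 1).  Check: 19²=361, 360·1²=360, difference 1.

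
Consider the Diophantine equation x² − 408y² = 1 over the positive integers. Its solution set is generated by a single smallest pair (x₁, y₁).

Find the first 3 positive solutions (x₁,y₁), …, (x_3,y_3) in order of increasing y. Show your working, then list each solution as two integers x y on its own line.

[20; 5,40] for √408; ℓ=2 ⇒ convergent index 1
step 0: (20, 1)  from 20·(1,0) + (0,1)
step 1: (101, 5)  from 5·(20,1) + (1,0)
→ (101, 5).  Check: 101²=10201, 408·5²=10200, difference 1.
k=2:  x_2 = 101·101+408·5·5 = 20401,  y_2 = 101·5+5·101 = 1010
k=3:  x_3 = 101·20401+408·5·1010 = 4120901,  y_3 = 101·1010+5·20401 = 204015

101 5
20401 1010
4120901 204015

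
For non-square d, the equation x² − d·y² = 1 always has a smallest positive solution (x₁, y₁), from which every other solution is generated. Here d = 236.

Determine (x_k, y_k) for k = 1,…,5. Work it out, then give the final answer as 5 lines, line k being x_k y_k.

561799 36570
631236232801 41089978860
709255768702176199 46168618067101710
796918363201596536611201 51874966922918257173720
895415879055878209574570044999 58286609084610939305810342850

d=236: √d = [15; 2,1,3,5,1,6,1,5,3,1,2,30] (ℓ=12, even), read p_11/q_11
step 0: (15, 1)  from 15·(1,0) + (0,1)
…
step 5: (1060, 69)  from 1·(891,58) + (169,11)
…
step 9: (154729, 10072)  from 3·(48806,3177) + (8311,541)
step 10: (203535, 13249)  from 1·(154729,10072) + (48806,3177)
step 11: (561799, 36570)  from 2·(203535,13249) + (154729,10072)
(x₁, y₁) = (561799, 36570);  561799² − 236·36570² = 1 ✓
k=2:  x_2 = 561799·561799+236·36570·36570 = 631236232801,  y_2 = 561799·36570+36570·561799 = 41089978860
k=3:  x_3 = 561799·631236232801+236·36570·41089978860 = 709255768702176199,  y_3 = 561799·41089978860+36570·631236232801 = 46168618067101710
k=4:  x_4 = 561799·709255768702176199+236·36570·46168618067101710 = 796918363201596536611201,  y_4 = 561799·46168618067101710+36570·709255768702176199 = 51874966922918257173720
k=5:  x_5 = 561799·796918363201596536611201+236·36570·51874966922918257173720 = 895415879055878209574570044999,  y_5 = 561799·51874966922918257173720+36570·796918363201596536611201 = 58286609084610939305810342850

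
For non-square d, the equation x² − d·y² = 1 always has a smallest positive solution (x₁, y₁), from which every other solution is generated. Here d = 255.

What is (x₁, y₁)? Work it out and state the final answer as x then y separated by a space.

[15; 1,30] for √255; ℓ=2 ⇒ convergent index 1
i=0: a=15 ⇒ p=15, q=1
i=1: a=1 ⇒ p=16, q=1
(x₁, y₁) = (16, 1);  16² − 255·1² = 1 ✓

16 1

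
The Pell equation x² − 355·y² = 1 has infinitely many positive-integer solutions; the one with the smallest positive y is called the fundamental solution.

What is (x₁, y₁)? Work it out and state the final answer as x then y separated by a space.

954809 50676

d=355: √d = [18; 1,5,3,3,1,6,1,3,3,5,1,36] (ℓ=12, even), read p_11/q_11
i=0: a=18 ⇒ p=18, q=1
…
i=3: a=3 ⇒ p=358, q=19
…
i=5: a=1 ⇒ p=1545, q=82
…
i=7: a=1 ⇒ p=12002, q=637
…
i=10: a=5 ⇒ p=803418, q=42641
i=11: a=1 ⇒ p=954809, q=50676
→ (954809, 50676).  Check: 954809²=911660226481, 355·50676²=911660226480, difference 1.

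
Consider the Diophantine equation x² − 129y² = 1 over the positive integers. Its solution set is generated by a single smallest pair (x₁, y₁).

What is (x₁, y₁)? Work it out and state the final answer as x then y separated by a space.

[11; 2,1,3,1,6,1,3,1,2,22] for √129; ℓ=10 ⇒ convergent index 9
k=0  a_k=11  p_k/q_k = 11/1
…
k=3  a_k=3  p_k/q_k = 125/11
…
k=5  a_k=6  p_k/q_k = 1079/95
k=6  a_k=1  p_k/q_k = 1238/109
…
k=8  a_k=1  p_k/q_k = 6031/531
k=9  a_k=2  p_k/q_k = 16855/1484
fundamental: x₁=16855, y₁=1484  (since 284091025 − 129·2202256 = 1)

16855 1484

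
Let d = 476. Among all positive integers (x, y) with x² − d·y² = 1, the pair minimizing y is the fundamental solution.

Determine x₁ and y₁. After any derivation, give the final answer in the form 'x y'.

√476 → a₀=21, period (1,4,2,10,2,4,1,42); ℓ=8 even so k=7
i=0: a=21 ⇒ p=21, q=1
i=1: a=1 ⇒ p=22, q=1
…
i=5: a=2 ⇒ p=5258, q=241
i=6: a=4 ⇒ p=23541, q=1079
i=7: a=1 ⇒ p=28799, q=1320
(x₁, y₁) = (28799, 1320);  28799² − 476·1320² = 1 ✓

28799 1320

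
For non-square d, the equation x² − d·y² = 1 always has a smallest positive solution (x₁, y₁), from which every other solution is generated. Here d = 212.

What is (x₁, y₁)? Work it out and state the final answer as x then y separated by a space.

[14; 1,1,3,1,1,…,1,1,28] for √212; ℓ=14 ⇒ convergent index 13
k=0  a_k=14  p_k/q_k = 14/1
…
k=4  a_k=1  p_k/q_k = 131/9
k=5  a_k=1  p_k/q_k = 233/16
…
k=7  a_k=6  p_k/q_k = 2417/166
…
k=12  a_k=1  p_k/q_k = 37114/2549
k=13  a_k=1  p_k/q_k = 66249/4550
→ (66249, 4550).  Check: 66249²=4388930001, 212·4550²=4388930000, difference 1.

66249 4550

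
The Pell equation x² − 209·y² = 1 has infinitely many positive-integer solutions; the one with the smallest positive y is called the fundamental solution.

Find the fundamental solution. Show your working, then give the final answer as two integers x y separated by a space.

46551 3220

d=209: √d = [14; 2,5,3,2,3,5,2,28] (ℓ=8, even), read p_7/q_7
k=0  a_k=14  p_k/q_k = 14/1
k=1  a_k=2  p_k/q_k = 29/2
k=2  a_k=5  p_k/q_k = 159/11
k=3  a_k=3  p_k/q_k = 506/35
k=4  a_k=2  p_k/q_k = 1171/81
…
k=6  a_k=5  p_k/q_k = 21266/1471
k=7  a_k=2  p_k/q_k = 46551/3220
→ (46551, 3220).  Check: 46551²=2166995601, 209·3220²=2166995600, difference 1.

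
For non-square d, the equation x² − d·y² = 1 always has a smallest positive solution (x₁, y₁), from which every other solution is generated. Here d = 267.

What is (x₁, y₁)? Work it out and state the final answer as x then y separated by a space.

[16; 2,1,15,1,2,32] for √267; ℓ=6 ⇒ convergent index 5
k=0  a_k=16  p_k/q_k = 16/1
…
k=2  a_k=1  p_k/q_k = 49/3
…
k=4  a_k=1  p_k/q_k = 817/50
k=5  a_k=2  p_k/q_k = 2402/147
(x₁, y₁) = (2402, 147);  2402² − 267·147² = 1 ✓

2402 147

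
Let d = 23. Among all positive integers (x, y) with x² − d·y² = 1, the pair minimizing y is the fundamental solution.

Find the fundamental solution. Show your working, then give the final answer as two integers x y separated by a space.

√23 = [4; 1,3,1,8, …], period ℓ=4 (even) → k=3
i=0: a=4 ⇒ p=4, q=1
i=1: a=1 ⇒ p=5, q=1
i=2: a=3 ⇒ p=19, q=4
i=3: a=1 ⇒ p=24, q=5
(x₁, y₁) = (24, 5);  24² − 23·5² = 1 ✓

24 5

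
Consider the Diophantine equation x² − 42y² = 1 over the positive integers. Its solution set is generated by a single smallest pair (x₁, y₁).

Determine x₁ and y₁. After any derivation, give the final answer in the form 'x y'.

13 2

√42 = [6; 2,12, …], period ℓ=2 (even) → k=1
a_0=6:  p_0=6·1+0=6,  q_0=6·0+1=1
a_1=2:  p_1=2·6+1=13,  q_1=2·1+0=2
(x₁, y₁) = (13, 2);  13² − 42·2² = 1 ✓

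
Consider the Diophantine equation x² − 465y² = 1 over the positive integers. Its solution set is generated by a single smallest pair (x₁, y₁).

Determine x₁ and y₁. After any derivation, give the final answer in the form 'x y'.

15871 736

[21; 1,1,3,2,2,2,3,1,1,42] for √465; ℓ=10 ⇒ convergent index 9
i=0: a=21 ⇒ p=21, q=1
i=1: a=1 ⇒ p=22, q=1
i=2: a=1 ⇒ p=43, q=2
i=3: a=3 ⇒ p=151, q=7
i=4: a=2 ⇒ p=345, q=16
i=5: a=2 ⇒ p=841, q=39
i=6: a=2 ⇒ p=2027, q=94
i=7: a=3 ⇒ p=6922, q=321
i=8: a=1 ⇒ p=8949, q=415
i=9: a=1 ⇒ p=15871, q=736
→ (15871, 736).  Check: 15871²=251888641, 465·736²=251888640, difference 1.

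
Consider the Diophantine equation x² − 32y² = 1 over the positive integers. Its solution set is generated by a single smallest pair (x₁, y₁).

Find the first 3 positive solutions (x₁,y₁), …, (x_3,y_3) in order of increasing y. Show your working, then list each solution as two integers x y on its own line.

17 3
577 102
19601 3465

√32 → a₀=5, period (1,1,1,10); ℓ=4 even so k=3
a_0=5:  p_0=5·1+0=5,  q_0=5·0+1=1
a_1=1:  p_1=1·5+1=6,  q_1=1·1+0=1
a_2=1:  p_2=1·6+5=11,  q_2=1·1+1=2
a_3=1:  p_3=1·11+6=17,  q_3=1·2+1=3
→ (17, 3).  Check: 17²=289, 32·3²=288, difference 1.
n=2: (17,3)∘(17,3) = (17·17+32·3·3, 17·3+3·17) = (577,102)
n=3: (577,102)∘(17,3) = (17·577+32·3·102, 17·102+3·577) = (19601,3465)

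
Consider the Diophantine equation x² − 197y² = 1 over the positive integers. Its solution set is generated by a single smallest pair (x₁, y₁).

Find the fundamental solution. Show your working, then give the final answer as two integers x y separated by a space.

393 28

√197 → a₀=14, period (28); ℓ=1 odd so k=1
a_0=14:  p_0=14·1+0=14,  q_0=14·0+1=1
a_1=28:  p_1=28·14+1=393,  q_1=28·1+0=28
(x₁, y₁) = (393, 28);  393² − 197·28² = 1 ✓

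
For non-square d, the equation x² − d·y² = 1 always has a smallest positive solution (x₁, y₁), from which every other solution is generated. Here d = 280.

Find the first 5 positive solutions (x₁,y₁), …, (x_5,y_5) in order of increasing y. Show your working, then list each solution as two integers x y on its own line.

√280 → a₀=16, period (1,2,1,2,1,32); ℓ=6 even so k=5
i=0: a=16 ⇒ p=16, q=1
…
i=3: a=1 ⇒ p=67, q=4
i=4: a=2 ⇒ p=184, q=11
i=5: a=1 ⇒ p=251, q=15
→ (251, 15).  Check: 251²=63001, 280·15²=63000, difference 1.
(251+15√280)^2 = 126001 + 7530√280
(251+15√280)^3 = 63252251 + 3780045√280
(251+15√280)^4 = 31752504001 + 1897575060√280
(251+15√280)^5 = 15939693756251 + 952578900075√280

251 15
126001 7530
63252251 3780045
31752504001 1897575060
15939693756251 952578900075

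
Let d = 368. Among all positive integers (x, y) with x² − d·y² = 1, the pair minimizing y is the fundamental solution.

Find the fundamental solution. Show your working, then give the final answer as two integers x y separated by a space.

1151 60

√368 → a₀=19, period (5,2,5,38); ℓ=4 even so k=3
a_0=19:  p_0=19·1+0=19,  q_0=19·0+1=1
a_1=5:  p_1=5·19+1=96,  q_1=5·1+0=5
a_2=2:  p_2=2·96+19=211,  q_2=2·5+1=11
a_3=5:  p_3=5·211+96=1151,  q_3=5·11+5=60
fundamental: x₁=1151, y₁=60  (since 1324801 − 368·3600 = 1)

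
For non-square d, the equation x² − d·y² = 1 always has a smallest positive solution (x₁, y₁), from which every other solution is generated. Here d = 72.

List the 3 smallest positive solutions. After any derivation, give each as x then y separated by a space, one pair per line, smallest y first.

17 2
577 68
19601 2310

√72 = [8; 2,16, …], period ℓ=2 (even) → k=1
k=0  a_k=8  p_k/q_k = 8/1
k=1  a_k=2  p_k/q_k = 17/2
→ (17, 2).  Check: 17²=289, 72·2²=288, difference 1.
(17+2√72)^2 = 577 + 68√72
(17+2√72)^3 = 19601 + 2310√72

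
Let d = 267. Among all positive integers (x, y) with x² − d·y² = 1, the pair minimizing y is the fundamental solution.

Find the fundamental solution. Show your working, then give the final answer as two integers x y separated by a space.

2402 147

[16; 2,1,15,1,2,32] for √267; ℓ=6 ⇒ convergent index 5
a_0=16:  p_0=16·1+0=16,  q_0=16·0+1=1
…
a_2=1:  p_2=1·33+16=49,  q_2=1·2+1=3
a_3=15:  p_3=15·49+33=768,  q_3=15·3+2=47
a_4=1:  p_4=1·768+49=817,  q_4=1·47+3=50
a_5=2:  p_5=2·817+768=2402,  q_5=2·50+47=147
fundamental: x₁=2402, y₁=147  (since 5769604 − 267·21609 = 1)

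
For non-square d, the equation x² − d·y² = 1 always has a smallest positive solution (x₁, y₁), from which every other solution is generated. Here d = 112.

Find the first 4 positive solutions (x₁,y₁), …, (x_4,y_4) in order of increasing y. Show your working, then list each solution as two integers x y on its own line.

[10; 1,1,2,1,1,20] for √112; ℓ=6 ⇒ convergent index 5
step 0: (10, 1)  from 10·(1,0) + (0,1)
step 1: (11, 1)  from 1·(10,1) + (1,0)
…
step 4: (74, 7)  from 1·(53,5) + (21,2)
step 5: (127, 12)  from 1·(74,7) + (53,5)
→ (127, 12).  Check: 127²=16129, 112·12²=16128, difference 1.
k=2:  x_2 = 127·127+112·12·12 = 32257,  y_2 = 127·12+12·127 = 3048
k=3:  x_3 = 127·32257+112·12·3048 = 8193151,  y_3 = 127·3048+12·32257 = 774180
k=4:  x_4 = 127·8193151+112·12·774180 = 2081028097,  y_4 = 127·774180+12·8193151 = 196638672

127 12
32257 3048
8193151 774180
2081028097 196638672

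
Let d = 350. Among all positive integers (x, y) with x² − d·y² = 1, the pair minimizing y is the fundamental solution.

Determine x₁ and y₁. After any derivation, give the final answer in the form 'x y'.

d=350: √d = [18; 1,2,2,2,1,36] (ℓ=6, even), read p_5/q_5
i=0: a=18 ⇒ p=18, q=1
i=1: a=1 ⇒ p=19, q=1
i=2: a=2 ⇒ p=56, q=3
i=3: a=2 ⇒ p=131, q=7
i=4: a=2 ⇒ p=318, q=17
i=5: a=1 ⇒ p=449, q=24
fundamental: x₁=449, y₁=24  (since 201601 − 350·576 = 1)

449 24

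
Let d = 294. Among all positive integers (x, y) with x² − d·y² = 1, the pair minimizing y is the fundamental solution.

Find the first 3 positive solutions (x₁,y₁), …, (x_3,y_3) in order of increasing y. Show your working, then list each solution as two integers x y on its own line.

4801 280
46099201 2688560
442644523201 25815552840

[17; 6,1,4,1,6,34] for √294; ℓ=6 ⇒ convergent index 5
i=0: a=17 ⇒ p=17, q=1
i=1: a=6 ⇒ p=103, q=6
i=2: a=1 ⇒ p=120, q=7
…
i=4: a=1 ⇒ p=703, q=41
i=5: a=6 ⇒ p=4801, q=280
→ (4801, 280).  Check: 4801²=23049601, 294·280²=23049600, difference 1.
(x_2, y_2) = (4801·4801 + 294·280·280, 4801·280 + 280·4801) = (46099201, 2688560)
(x_3, y_3) = (4801·46099201 + 294·280·2688560, 4801·2688560 + 280·46099201) = (442644523201, 25815552840)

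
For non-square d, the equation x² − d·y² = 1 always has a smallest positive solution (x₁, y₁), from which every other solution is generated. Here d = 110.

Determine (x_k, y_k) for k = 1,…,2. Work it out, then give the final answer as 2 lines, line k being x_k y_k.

√110 = [10; 2,20, …], period ℓ=2 (even) → k=1
k=0  a_k=10  p_k/q_k = 10/1
k=1  a_k=2  p_k/q_k = 21/2
→ (21, 2).  Check: 21²=441, 110·2²=440, difference 1.
(x_2, y_2) = (21·21 + 110·2·2, 21·2 + 2·21) = (881, 84)

21 2
881 84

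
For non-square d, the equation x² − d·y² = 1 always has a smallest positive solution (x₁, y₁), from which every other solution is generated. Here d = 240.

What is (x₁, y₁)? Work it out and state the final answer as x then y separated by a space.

31 2

[15; 2,30] for √240; ℓ=2 ⇒ convergent index 1
i=0: a=15 ⇒ p=15, q=1
i=1: a=2 ⇒ p=31, q=2
→ (31, 2).  Check: 31²=961, 240·2²=960, difference 1.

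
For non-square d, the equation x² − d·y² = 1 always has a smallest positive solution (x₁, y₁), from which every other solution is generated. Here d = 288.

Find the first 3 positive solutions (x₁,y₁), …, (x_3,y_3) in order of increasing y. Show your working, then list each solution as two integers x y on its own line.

17 1
577 34
19601 1155

[16; 1,32] for √288; ℓ=2 ⇒ convergent index 1
step 0: (16, 1)  from 16·(1,0) + (0,1)
step 1: (17, 1)  from 1·(16,1) + (1,0)
fundamental: x₁=17, y₁=1  (since 289 − 288·1 = 1)
(17+1√288)^2 = 577 + 34√288
(17+1√288)^3 = 19601 + 1155√288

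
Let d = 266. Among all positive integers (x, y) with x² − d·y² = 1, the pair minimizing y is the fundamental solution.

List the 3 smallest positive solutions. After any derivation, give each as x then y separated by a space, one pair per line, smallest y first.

685 42
938449 57540
1285674445 78829758

√266 → a₀=16, period (3,4,3,32); ℓ=4 even so k=3
k=0  a_k=16  p_k/q_k = 16/1
k=1  a_k=3  p_k/q_k = 49/3
k=2  a_k=4  p_k/q_k = 212/13
k=3  a_k=3  p_k/q_k = 685/42
fundamental: x₁=685, y₁=42  (since 469225 − 266·1764 = 1)
(x_2, y_2) = (685·685 + 266·42·42, 685·42 + 42·685) = (938449, 57540)
(x_3, y_3) = (685·938449 + 266·42·57540, 685·57540 + 42·938449) = (1285674445, 78829758)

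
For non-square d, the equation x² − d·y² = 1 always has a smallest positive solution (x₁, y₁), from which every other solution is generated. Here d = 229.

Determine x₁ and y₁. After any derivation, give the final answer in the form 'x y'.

5848201 386460

[15; 7,1,1,7,30] for √229; ℓ=5 ⇒ convergent index 9
i=0: a=15 ⇒ p=15, q=1
…
i=3: a=1 ⇒ p=227, q=15
…
i=6: a=7 ⇒ p=362399, q=23948
i=7: a=1 ⇒ p=413926, q=27353
i=8: a=1 ⇒ p=776325, q=51301
i=9: a=7 ⇒ p=5848201, q=386460
→ (5848201, 386460).  Check: 5848201²=34201454936401, 229·386460²=34201454936400, difference 1.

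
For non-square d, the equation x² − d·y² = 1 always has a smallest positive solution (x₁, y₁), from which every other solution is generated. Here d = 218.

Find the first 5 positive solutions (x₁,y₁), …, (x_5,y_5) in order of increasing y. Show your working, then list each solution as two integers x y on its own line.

[14; 1,3,3,1,28] for √218; ℓ=5 ⇒ convergent index 9
k=0  a_k=14  p_k/q_k = 14/1
…
k=2  a_k=3  p_k/q_k = 59/4
k=3  a_k=3  p_k/q_k = 192/13
…
k=6  a_k=1  p_k/q_k = 7471/506
k=7  a_k=3  p_k/q_k = 29633/2007
k=8  a_k=3  p_k/q_k = 96370/6527
k=9  a_k=1  p_k/q_k = 126003/8534
fundamental: x₁=126003, y₁=8534  (since 15876756009 − 218·72829156 = 1)
n=2: (126003,8534)∘(126003,8534) = (126003·126003+218·8534·8534, 126003·8534+8534·126003) = (31753512017,2150619204)
n=3: (31753512017,2150619204)∘(126003,8534) = (126003·31753512017+218·8534·2150619204, 126003·2150619204+8534·31753512017) = (8002075549230099,541968943114690)
n=4: (8002075549230099,541968943114690)∘(126003,8534) = (126003·8002075549230099+218·8534·541968943114690, 126003·541968943114690+8534·8002075549230099) = (2016571050827526816577,136579425476409948936)
n=5: (2016571050827526816577,136579425476409948936)∘(126003,8534) = (126003·2016571050827526816577+218·8534·136579425476409948936, 126003·136579425476409948936+8534·2016571050827526816577) = (508188004226839647389073363,34418834696066196648450926)

126003 8534
31753512017 2150619204
8002075549230099 541968943114690
2016571050827526816577 136579425476409948936
508188004226839647389073363 34418834696066196648450926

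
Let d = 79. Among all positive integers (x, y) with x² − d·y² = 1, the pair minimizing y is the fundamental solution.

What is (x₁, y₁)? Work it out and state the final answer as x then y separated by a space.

80 9

d=79: √d = [8; 1,7,1,16] (ℓ=4, even), read p_3/q_3
a_0=8:  p_0=8·1+0=8,  q_0=8·0+1=1
a_1=1:  p_1=1·8+1=9,  q_1=1·1+0=1
a_2=7:  p_2=7·9+8=71,  q_2=7·1+1=8
a_3=1:  p_3=1·71+9=80,  q_3=1·8+1=9
fundamental: x₁=80, y₁=9  (since 6400 − 79·81 = 1)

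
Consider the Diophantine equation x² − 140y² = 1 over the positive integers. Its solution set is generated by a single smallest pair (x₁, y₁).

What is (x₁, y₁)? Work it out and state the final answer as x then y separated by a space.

71 6

[11; 1,4,1,22] for √140; ℓ=4 ⇒ convergent index 3
a_0=11:  p_0=11·1+0=11,  q_0=11·0+1=1
…
a_2=4:  p_2=4·12+11=59,  q_2=4·1+1=5
a_3=1:  p_3=1·59+12=71,  q_3=1·5+1=6
(x₁, y₁) = (71, 6);  71² − 140·6² = 1 ✓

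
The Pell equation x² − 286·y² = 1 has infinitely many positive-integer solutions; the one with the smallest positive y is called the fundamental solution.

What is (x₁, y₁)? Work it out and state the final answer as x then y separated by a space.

[16; 1,10,3,3,2,3,3,10,1,32] for √286; ℓ=10 ⇒ convergent index 9
i=0: a=16 ⇒ p=16, q=1
i=1: a=1 ⇒ p=17, q=1
…
i=4: a=3 ⇒ p=1911, q=113
…
i=7: a=3 ⇒ p=49703, q=2939
i=8: a=10 ⇒ p=512132, q=30283
i=9: a=1 ⇒ p=561835, q=33222
fundamental: x₁=561835, y₁=33222  (since 315658567225 − 286·1103701284 = 1)

561835 33222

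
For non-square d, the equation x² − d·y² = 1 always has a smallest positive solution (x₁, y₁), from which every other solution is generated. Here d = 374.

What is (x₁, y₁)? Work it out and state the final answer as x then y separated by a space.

d=374: √d = [19; 2,1,18,1,2,38] (ℓ=6, even), read p_5/q_5
k=0  a_k=19  p_k/q_k = 19/1
k=1  a_k=2  p_k/q_k = 39/2
k=2  a_k=1  p_k/q_k = 58/3
k=3  a_k=18  p_k/q_k = 1083/56
k=4  a_k=1  p_k/q_k = 1141/59
k=5  a_k=2  p_k/q_k = 3365/174
(x₁, y₁) = (3365, 174);  3365² − 374·174² = 1 ✓

3365 174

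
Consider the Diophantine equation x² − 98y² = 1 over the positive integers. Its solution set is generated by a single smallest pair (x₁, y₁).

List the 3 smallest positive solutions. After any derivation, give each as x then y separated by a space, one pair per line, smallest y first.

d=98: √d = [9; 1,8,1,18] (ℓ=4, even), read p_3/q_3
k=0  a_k=9  p_k/q_k = 9/1
…
k=2  a_k=8  p_k/q_k = 89/9
k=3  a_k=1  p_k/q_k = 99/10
fundamental: x₁=99, y₁=10  (since 9801 − 98·100 = 1)
(99+10√98)^2 = 19601 + 1980√98
(99+10√98)^3 = 3880899 + 392030√98

99 10
19601 1980
3880899 392030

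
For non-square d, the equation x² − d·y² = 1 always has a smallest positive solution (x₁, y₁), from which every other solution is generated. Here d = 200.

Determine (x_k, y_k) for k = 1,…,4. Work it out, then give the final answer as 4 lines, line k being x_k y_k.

99 7
19601 1386
3880899 274421
768398401 54333972

√200 → a₀=14, period (7,28); ℓ=2 even so k=1
step 0: (14, 1)  from 14·(1,0) + (0,1)
step 1: (99, 7)  from 7·(14,1) + (1,0)
(x₁, y₁) = (99, 7);  99² − 200·7² = 1 ✓
n=2: (99,7)∘(99,7) = (99·99+200·7·7, 99·7+7·99) = (19601,1386)
n=3: (19601,1386)∘(99,7) = (99·19601+200·7·1386, 99·1386+7·19601) = (3880899,274421)
n=4: (3880899,274421)∘(99,7) = (99·3880899+200·7·274421, 99·274421+7·3880899) = (768398401,54333972)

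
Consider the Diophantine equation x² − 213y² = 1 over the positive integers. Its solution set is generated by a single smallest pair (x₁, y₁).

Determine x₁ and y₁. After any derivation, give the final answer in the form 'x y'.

194399 13320

d=213: √d = [14; 1,1,2,6,1,8,1,6,2,1,1,28] (ℓ=12, even), read p_11/q_11
step 0: (14, 1)  from 14·(1,0) + (0,1)
…
step 2: (29, 2)  from 1·(15,1) + (14,1)
step 3: (73, 5)  from 2·(29,2) + (15,1)
step 4: (467, 32)  from 6·(73,5) + (29,2)
step 5: (540, 37)  from 1·(467,32) + (73,5)
…
step 8: (36749, 2518)  from 6·(5327,365) + (4787,328)
…
step 10: (115574, 7919)  from 1·(78825,5401) + (36749,2518)
step 11: (194399, 13320)  from 1·(115574,7919) + (78825,5401)
→ (194399, 13320).  Check: 194399²=37790971201, 213·13320²=37790971200, difference 1.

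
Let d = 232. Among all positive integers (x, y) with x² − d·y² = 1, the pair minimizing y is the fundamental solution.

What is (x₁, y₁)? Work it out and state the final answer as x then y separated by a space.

d=232: √d = [15; 4,3,7,3,4,30] (ℓ=6, even), read p_5/q_5
a_0=15:  p_0=15·1+0=15,  q_0=15·0+1=1
…
a_2=3:  p_2=3·61+15=198,  q_2=3·4+1=13
…
a_4=3:  p_4=3·1447+198=4539,  q_4=3·95+13=298
a_5=4:  p_5=4·4539+1447=19603,  q_5=4·298+95=1287
→ (19603, 1287).  Check: 19603²=384277609, 232·1287²=384277608, difference 1.

19603 1287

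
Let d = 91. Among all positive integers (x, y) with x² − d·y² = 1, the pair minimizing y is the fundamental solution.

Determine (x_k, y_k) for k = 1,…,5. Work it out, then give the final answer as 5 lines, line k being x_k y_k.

1574 165
4954951 519420
15598184174 1635133995
49103078824801 5147401296840
154576476542289374 16204017647318325

√91 = [9; 1,1,5,1,5,1,1,18, …], period ℓ=8 (even) → k=7
k=0  a_k=9  p_k/q_k = 9/1
…
k=2  a_k=1  p_k/q_k = 19/2
…
k=5  a_k=5  p_k/q_k = 725/76
k=6  a_k=1  p_k/q_k = 849/89
k=7  a_k=1  p_k/q_k = 1574/165
→ (1574, 165).  Check: 1574²=2477476, 91·165²=2477475, difference 1.
(1574+165√91)^2 = 4954951 + 519420√91
(1574+165√91)^3 = 15598184174 + 1635133995√91
(1574+165√91)^4 = 49103078824801 + 5147401296840√91
(1574+165√91)^5 = 154576476542289374 + 16204017647318325√91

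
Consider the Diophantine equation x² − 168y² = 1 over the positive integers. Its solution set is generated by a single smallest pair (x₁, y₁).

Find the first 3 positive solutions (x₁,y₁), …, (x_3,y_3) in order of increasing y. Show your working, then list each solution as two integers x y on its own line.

13 1
337 26
8749 675

d=168: √d = [12; 1,24] (ℓ=2, even), read p_1/q_1
i=0: a=12 ⇒ p=12, q=1
i=1: a=1 ⇒ p=13, q=1
→ (13, 1).  Check: 13²=169, 168·1²=168, difference 1.
(13+1√168)^2 = 337 + 26√168
(13+1√168)^3 = 8749 + 675√168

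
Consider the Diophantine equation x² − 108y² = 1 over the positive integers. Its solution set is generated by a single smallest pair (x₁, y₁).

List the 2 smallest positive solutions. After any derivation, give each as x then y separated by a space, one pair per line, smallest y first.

√108 → a₀=10, period (2,1,1,4,1,1,2,20); ℓ=8 even so k=7
step 0: (10, 1)  from 10·(1,0) + (0,1)
…
step 2: (31, 3)  from 1·(21,2) + (10,1)
step 3: (52, 5)  from 1·(31,3) + (21,2)
step 4: (239, 23)  from 4·(52,5) + (31,3)
step 5: (291, 28)  from 1·(239,23) + (52,5)
step 6: (530, 51)  from 1·(291,28) + (239,23)
step 7: (1351, 130)  from 2·(530,51) + (291,28)
fundamental: x₁=1351, y₁=130  (since 1825201 − 108·16900 = 1)
(x_2, y_2) = (1351·1351 + 108·130·130, 1351·130 + 130·1351) = (3650401, 351260)

1351 130
3650401 351260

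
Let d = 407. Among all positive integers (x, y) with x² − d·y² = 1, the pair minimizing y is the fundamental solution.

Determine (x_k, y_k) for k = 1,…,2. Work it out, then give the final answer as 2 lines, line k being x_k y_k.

2663 132
14183137 703032

[20; 5,1,2,1,5,40] for √407; ℓ=6 ⇒ convergent index 5
a_0=20:  p_0=20·1+0=20,  q_0=20·0+1=1
a_1=5:  p_1=5·20+1=101,  q_1=5·1+0=5
a_2=1:  p_2=1·101+20=121,  q_2=1·5+1=6
…
a_4=1:  p_4=1·343+121=464,  q_4=1·17+6=23
a_5=5:  p_5=5·464+343=2663,  q_5=5·23+17=132
→ (2663, 132).  Check: 2663²=7091569, 407·132²=7091568, difference 1.
k=2:  x_2 = 2663·2663+407·132·132 = 14183137,  y_2 = 2663·132+132·2663 = 703032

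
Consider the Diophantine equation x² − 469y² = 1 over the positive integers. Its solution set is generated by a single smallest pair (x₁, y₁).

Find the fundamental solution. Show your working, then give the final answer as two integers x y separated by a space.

√469 → a₀=21, period (1,1,1,10,6,10,1,1,1,42); ℓ=10 even so k=9
a_0=21:  p_0=21·1+0=21,  q_0=21·0+1=1
a_1=1:  p_1=1·21+1=22,  q_1=1·1+0=1
a_2=1:  p_2=1·22+21=43,  q_2=1·1+1=2
a_3=1:  p_3=1·43+22=65,  q_3=1·2+1=3
…
a_5=6:  p_5=6·693+65=4223,  q_5=6·32+3=195
a_6=10:  p_6=10·4223+693=42923,  q_6=10·195+32=1982
a_7=1:  p_7=1·42923+4223=47146,  q_7=1·1982+195=2177
a_8=1:  p_8=1·47146+42923=90069,  q_8=1·2177+1982=4159
a_9=1:  p_9=1·90069+47146=137215,  q_9=1·4159+2177=6336
→ (137215, 6336).  Check: 137215²=18827956225, 469·6336²=18827956224, difference 1.

137215 6336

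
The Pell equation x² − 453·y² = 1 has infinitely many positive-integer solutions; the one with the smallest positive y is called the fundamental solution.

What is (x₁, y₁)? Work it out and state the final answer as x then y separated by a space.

1653751 77700

d=453: √d = [21; 3,1,1,10,14,10,1,1,3,42] (ℓ=10, even), read p_9/q_9
k=0  a_k=21  p_k/q_k = 21/1
…
k=5  a_k=14  p_k/q_k = 22199/1043
…
k=8  a_k=1  p_k/q_k = 469329/22051
k=9  a_k=3  p_k/q_k = 1653751/77700
(x₁, y₁) = (1653751, 77700);  1653751² − 453·77700² = 1 ✓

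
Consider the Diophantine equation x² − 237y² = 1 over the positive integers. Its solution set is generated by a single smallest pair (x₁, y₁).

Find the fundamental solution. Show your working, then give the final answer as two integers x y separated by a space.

[15; 2,1,1,7,10,7,1,1,2,30] for √237; ℓ=10 ⇒ convergent index 9
i=0: a=15 ⇒ p=15, q=1
…
i=2: a=1 ⇒ p=46, q=3
i=3: a=1 ⇒ p=77, q=5
i=4: a=7 ⇒ p=585, q=38
…
i=6: a=7 ⇒ p=42074, q=2733
…
i=8: a=1 ⇒ p=90075, q=5851
i=9: a=2 ⇒ p=228151, q=14820
fundamental: x₁=228151, y₁=14820  (since 52052878801 − 237·219632400 = 1)

228151 14820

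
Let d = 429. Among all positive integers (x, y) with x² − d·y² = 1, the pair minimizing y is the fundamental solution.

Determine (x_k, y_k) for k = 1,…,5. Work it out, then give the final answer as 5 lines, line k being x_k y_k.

1524095 73584
4645731138049 224298012960
14161071197688057215 683702960124468816
43165635614076113391052801 2084056526021580302230080
131577058822456507006275549422975 6352600262053037158494583086384

√429 = [20; 1,2,2,9,1,12,1,9,2,2,1,40, …], period ℓ=12 (even) → k=11
a_0=20:  p_0=20·1+0=20,  q_0=20·0+1=1
…
a_2=2:  p_2=2·21+20=62,  q_2=2·1+1=3
a_3=2:  p_3=2·62+21=145,  q_3=2·3+1=7
…
a_7=1:  p_7=1·19511+1512=21023,  q_7=1·942+73=1015
a_8=9:  p_8=9·21023+19511=208718,  q_8=9·1015+942=10077
…
a_10=2:  p_10=2·438459+208718=1085636,  q_10=2·21169+10077=52415
a_11=1:  p_11=1·1085636+438459=1524095,  q_11=1·52415+21169=73584
→ (1524095, 73584).  Check: 1524095²=2322865569025, 429·73584²=2322865569024, difference 1.
(1524095+73584√429)^2 = 4645731138049 + 224298012960√429
(1524095+73584√429)^3 = 14161071197688057215 + 683702960124468816√429
(1524095+73584√429)^4 = 43165635614076113391052801 + 2084056526021580302230080√429
(1524095+73584√429)^5 = 131577058822456507006275549422975 + 6352600262053037158494583086384√429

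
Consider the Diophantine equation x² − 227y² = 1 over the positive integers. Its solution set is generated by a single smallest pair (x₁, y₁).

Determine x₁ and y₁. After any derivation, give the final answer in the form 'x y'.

226 15

[15; 15,30] for √227; ℓ=2 ⇒ convergent index 1
step 0: (15, 1)  from 15·(1,0) + (0,1)
step 1: (226, 15)  from 15·(15,1) + (1,0)
fundamental: x₁=226, y₁=15  (since 51076 − 227·225 = 1)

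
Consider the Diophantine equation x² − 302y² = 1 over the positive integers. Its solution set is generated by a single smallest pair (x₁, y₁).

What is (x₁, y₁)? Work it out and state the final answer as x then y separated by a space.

4276623 246092

√302 = [17; 2,1,1,1,4,…,1,2,34, …], period ℓ=16 (even) → k=15
a_0=17:  p_0=17·1+0=17,  q_0=17·0+1=1
a_1=2:  p_1=2·17+1=35,  q_1=2·1+0=2
a_2=1:  p_2=1·35+17=52,  q_2=1·2+1=3
a_3=1:  p_3=1·52+35=87,  q_3=1·3+2=5
…
a_5=4:  p_5=4·139+87=643,  q_5=4·8+5=37
a_6=2:  p_6=2·643+139=1425,  q_6=2·37+8=82
a_7=1:  p_7=1·1425+643=2068,  q_7=1·82+37=119
a_8=16:  p_8=16·2068+1425=34513,  q_8=16·119+82=1986
…
a_10=2:  p_10=2·36581+34513=107675,  q_10=2·2105+1986=6196
a_11=4:  p_11=4·107675+36581=467281,  q_11=4·6196+2105=26889
a_12=1:  p_12=1·467281+107675=574956,  q_12=1·26889+6196=33085
a_13=1:  p_13=1·574956+467281=1042237,  q_13=1·33085+26889=59974
a_14=1:  p_14=1·1042237+574956=1617193,  q_14=1·59974+33085=93059
a_15=2:  p_15=2·1617193+1042237=4276623,  q_15=2·93059+59974=246092
fundamental: x₁=4276623, y₁=246092  (since 18289504284129 − 302·60561272464 = 1)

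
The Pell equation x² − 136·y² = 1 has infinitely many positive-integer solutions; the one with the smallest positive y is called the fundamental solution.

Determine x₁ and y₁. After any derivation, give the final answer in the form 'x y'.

[11; 1,1,1,22] for √136; ℓ=4 ⇒ convergent index 3
step 0: (11, 1)  from 11·(1,0) + (0,1)
…
step 2: (23, 2)  from 1·(12,1) + (11,1)
step 3: (35, 3)  from 1·(23,2) + (12,1)
→ (35, 3).  Check: 35²=1225, 136·3²=1224, difference 1.

35 3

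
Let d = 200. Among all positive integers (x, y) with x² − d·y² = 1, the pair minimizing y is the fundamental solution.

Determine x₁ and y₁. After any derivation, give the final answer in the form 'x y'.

99 7

√200 → a₀=14, period (7,28); ℓ=2 even so k=1
a_0=14:  p_0=14·1+0=14,  q_0=14·0+1=1
a_1=7:  p_1=7·14+1=99,  q_1=7·1+0=7
(x₁, y₁) = (99, 7);  99² − 200·7² = 1 ✓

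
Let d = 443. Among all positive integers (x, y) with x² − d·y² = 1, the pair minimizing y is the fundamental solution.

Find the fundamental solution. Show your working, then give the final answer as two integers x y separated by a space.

√443 → a₀=21, period (21,42); ℓ=2 even so k=1
step 0: (21, 1)  from 21·(1,0) + (0,1)
step 1: (442, 21)  from 21·(21,1) + (1,0)
(x₁, y₁) = (442, 21);  442² − 443·21² = 1 ✓

442 21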